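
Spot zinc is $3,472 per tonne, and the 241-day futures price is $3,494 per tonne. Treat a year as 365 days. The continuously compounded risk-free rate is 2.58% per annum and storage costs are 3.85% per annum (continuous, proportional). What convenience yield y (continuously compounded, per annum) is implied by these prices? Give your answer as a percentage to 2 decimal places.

5.47%

F = S·e^((r+u−y)T) ⇒ (r+u−y) = ln(F/S)/T
ln(3494/3472) = 0.006316; /T ⇒ 0.009566
y = r + u − ln(F/S)/T = 0.0258 + 0.0385 − 0.009566 = 0.054734
y = 5.47%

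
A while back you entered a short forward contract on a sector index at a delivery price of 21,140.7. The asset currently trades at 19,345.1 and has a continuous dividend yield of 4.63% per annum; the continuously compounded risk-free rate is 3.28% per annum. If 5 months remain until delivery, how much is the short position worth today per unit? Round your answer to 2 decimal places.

Current fair forward for the remaining 5 months: F = S·e^((r − q)·T), (r − q) = 0.0328 − 0.0463 = -0.0135
F = 19345.1 · e^(-0.0135 × 5/12) = 19345.1 × 0.99439079 = 19236.5893
Value of long forward = (F − K)·e^(−rT) = (19236.5893 − 21140.7) · e^(−0.0328·5/12)
= -1904.1107 × 0.98642630 = -1878.26
Short position value = −(long value) = 1878.26

1878.26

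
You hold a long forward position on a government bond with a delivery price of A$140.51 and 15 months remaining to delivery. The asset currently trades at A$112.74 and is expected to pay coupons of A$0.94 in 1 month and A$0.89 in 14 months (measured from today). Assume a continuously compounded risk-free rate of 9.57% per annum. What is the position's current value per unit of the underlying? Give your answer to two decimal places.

-A$13.66

PV(remaining coupons) I = 0.94·e^(−0.0957·1/12) + 0.89·e^(−0.0957·14/12) = 1.7285
Current forward F = (S − I)·e^(rT) = (112.74 − 1.7285)·e^(0.0957·15/12) = 111.0115 × 1.127074 = 125.1182
Value (long) = (F − K)·e^(−rT) = (125.1182 − 140.51) × 0.887253 = -13.6564
Value = -A$13.66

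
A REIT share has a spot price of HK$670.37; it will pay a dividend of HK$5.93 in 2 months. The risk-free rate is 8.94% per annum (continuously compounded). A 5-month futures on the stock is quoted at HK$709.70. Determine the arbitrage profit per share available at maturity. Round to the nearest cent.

HK$19.95 per share

PV(dividends) I = 5.93·e^(−0.0894·2/12) = 5.8423
Fair futures F* = (S − I)·e^(rT) = (670.37 − 5.8423)·e^0.037250 = 664.5277 × 1.037952 = 689.7479
Market HK$709.70 > fair 689.7479: forward overpriced → cash-and-carry (borrow at r, buy the stock and collect the dividends, short the forward).
Profit at T = |F_mkt − F*| = |709.70 − 689.7479| = HK$19.95 per share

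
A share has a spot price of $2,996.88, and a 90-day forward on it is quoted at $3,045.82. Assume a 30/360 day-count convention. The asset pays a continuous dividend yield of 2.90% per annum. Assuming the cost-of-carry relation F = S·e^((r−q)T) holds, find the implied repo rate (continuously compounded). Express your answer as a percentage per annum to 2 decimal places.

9.38%

From F = S·e^((r−q)T): (r − q) = ln(F/S)/T
ln(3045.82/2996.88) = ln(1.016330) = 0.016198
(r − q) = 0.016198 / (90/360) = 0.064792
r = ln(F/S)/T + q = 0.064792 + 0.0290 = 0.093792
r = 9.38%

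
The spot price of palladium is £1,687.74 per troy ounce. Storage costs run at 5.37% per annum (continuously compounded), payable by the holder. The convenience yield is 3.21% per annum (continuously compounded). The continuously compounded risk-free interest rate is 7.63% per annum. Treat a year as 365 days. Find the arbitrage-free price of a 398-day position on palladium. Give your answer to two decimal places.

£1,877.88 per troy ounce

Net carry = r + u − y = 0.0763 + 0.0537 − 0.0321 = 0.0979
F = S·e^((r+u−y)T) = 1687.74 · e^(0.0979 × 398/365) = 1687.74 · e^0.10675123
= 1687.74 × 1.11265742 = £1,877.88 per troy ounce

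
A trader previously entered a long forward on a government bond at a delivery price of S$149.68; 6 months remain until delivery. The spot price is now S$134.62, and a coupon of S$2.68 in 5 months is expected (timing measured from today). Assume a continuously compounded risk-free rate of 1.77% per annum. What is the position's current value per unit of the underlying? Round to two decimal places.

PV(remaining coupons) I = 2.68·e^(−0.0177·5/12) = 2.6603
Current forward F = (S − I)·e^(rT) = (134.62 − 2.6603)·e^(0.0177·6/12) = 131.9597 × 1.008889 = 133.1327
Value (long) = (F − K)·e^(−rT) = (133.1327 − 149.68) × 0.991189 = -16.4015
Value = -S$16.40

-S$16.40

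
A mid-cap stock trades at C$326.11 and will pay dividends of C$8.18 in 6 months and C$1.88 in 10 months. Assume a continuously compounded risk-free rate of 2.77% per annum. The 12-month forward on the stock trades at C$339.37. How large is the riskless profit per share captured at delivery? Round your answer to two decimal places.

C$14.28 per share

PV(dividends) I = 8.18·e^(−0.0277·6/12) + 1.88·e^(−0.0277·10/12) = 9.9046
Fair forward F* = (S − I)·e^(rT) = (326.11 − 9.9046)·e^0.027700 = 316.2054 × 1.028087 = 325.0867
Market C$339.37 > fair 325.0867: forward overpriced → cash-and-carry (borrow at r, buy the stock and collect the dividends, short the forward).
Profit at T = |F_mkt − F*| = |339.37 − 325.0867| = C$14.28 per share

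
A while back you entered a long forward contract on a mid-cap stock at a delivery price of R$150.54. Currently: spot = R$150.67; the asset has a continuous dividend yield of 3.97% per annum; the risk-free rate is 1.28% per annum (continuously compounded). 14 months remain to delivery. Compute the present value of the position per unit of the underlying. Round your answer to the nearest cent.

-R$4.46

Current fair forward for the remaining 14 months: F = S·e^((r − q)·T), (r − q) = 0.0128 − 0.0397 = -0.0269
F = 150.67 · e^(-0.0269 × 14/12) = 150.67 × 0.969104 = 146.0149
Value of long forward = (F − K)·e^(−rT) = (146.0149 − 150.54) · e^(−0.0128·14/12)
= -4.5251 × 0.985178 = -4.46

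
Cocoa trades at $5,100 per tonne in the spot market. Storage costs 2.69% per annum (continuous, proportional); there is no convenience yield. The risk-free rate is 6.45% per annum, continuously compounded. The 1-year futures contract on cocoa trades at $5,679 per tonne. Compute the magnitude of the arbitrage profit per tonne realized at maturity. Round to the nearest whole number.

$91 per tonne

Fair futures: F* = S·e^(carry·T), with carry = (r + u) = 0.0645 + 0.0269 = 0.0914
F* = 5100 · e^(0.0914 × 1) = 5100 · e^0.091400 = 5100 × 1.095707 = $5588.1057
Market $5679 > fair $5588.1057: forward overpriced → cash-and-carry (buy spot, short the forward).
At maturity, profit = |F_mkt − F*| = |5679 − 5588.1057| = $91 per tonne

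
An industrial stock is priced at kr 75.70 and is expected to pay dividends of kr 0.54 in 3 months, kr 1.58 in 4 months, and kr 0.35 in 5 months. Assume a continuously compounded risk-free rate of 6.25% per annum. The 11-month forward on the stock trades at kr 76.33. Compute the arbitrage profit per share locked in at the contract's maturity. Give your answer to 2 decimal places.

kr 1.27 per share

PV(dividends) I = 0.54·e^(−0.0625·3/12) + 1.58·e^(−0.0625·4/12) + 0.35·e^(−0.0625·5/12) = 2.4201
Fair forward F* = (S − I)·e^(rT) = (75.70 − 2.4201)·e^0.057292 = 73.2799 × 1.058965 = 77.6008
Market kr 76.33 < fair 77.6008: forward underpriced → reverse cash-and-carry (short the stock, invest proceeds at r, pay the dividends, go long the forward).
Profit at T = |F_mkt − F*| = |76.33 − 77.6008| = kr 1.27 per share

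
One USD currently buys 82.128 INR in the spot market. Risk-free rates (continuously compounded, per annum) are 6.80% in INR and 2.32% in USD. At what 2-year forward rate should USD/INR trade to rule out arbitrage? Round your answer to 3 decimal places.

F = S·e^((r_INR − r_USD)T) = 82.128 · e^((0.0680 − 0.0232) × 2)
= 82.128 · e^0.089600 = 82.128 × 1.093737
F = 89.826 INR per USD

89.826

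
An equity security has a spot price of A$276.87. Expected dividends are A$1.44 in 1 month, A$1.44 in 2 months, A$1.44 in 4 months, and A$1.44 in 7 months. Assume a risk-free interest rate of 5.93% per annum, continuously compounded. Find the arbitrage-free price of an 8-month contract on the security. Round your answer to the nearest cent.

PV(dividends) I = 1.44·e^(−0.0593·1/12) + 1.44·e^(−0.0593·2/12) + 1.44·e^(−0.0593·4/12) + 1.44·e^(−0.0593·7/12)
I = 1.4329 + 1.4258 + 1.4118 + 1.3910 = 5.6615
F = (S − I)·e^(rT) = (276.87 − 5.6615) · e^(0.0593·8/12)
= 271.2085 · e^0.039533 = 271.2085 × 1.040325 = A$282.14

A$282.14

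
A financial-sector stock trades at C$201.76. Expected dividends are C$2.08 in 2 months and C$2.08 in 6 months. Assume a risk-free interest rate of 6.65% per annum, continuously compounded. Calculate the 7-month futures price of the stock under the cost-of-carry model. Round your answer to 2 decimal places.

PV(dividends) I = 2.08·e^(−0.0665·2/12) + 2.08·e^(−0.0665·6/12)
I = 2.0571 + 2.0120 = 4.0691
F = (S − I)·e^(rT) = (201.76 − 4.0691) · e^(0.0665·7/12)
= 197.6909 · e^0.038792 = 197.6909 × 1.039554 = C$205.51

C$205.51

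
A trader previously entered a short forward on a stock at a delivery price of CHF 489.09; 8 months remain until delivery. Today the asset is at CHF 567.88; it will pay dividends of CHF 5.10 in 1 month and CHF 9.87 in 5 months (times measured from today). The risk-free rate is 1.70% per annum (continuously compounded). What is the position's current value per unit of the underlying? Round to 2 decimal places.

PV(remaining dividends) I = 5.10·e^(−0.0170·1/12) + 9.87·e^(−0.0170·5/12) = 14.8931
Current forward F = (S − I)·e^(rT) = (567.88 − 14.8931)·e^(0.0170·8/12) = 552.9869 × 1.011398 = 559.2898
Value (long) = (F − K)·e^(−rT) = (559.2898 − 489.09) × 0.988731 = 69.4087
Short position value = −(long value) = -CHF 69.41

-CHF 69.41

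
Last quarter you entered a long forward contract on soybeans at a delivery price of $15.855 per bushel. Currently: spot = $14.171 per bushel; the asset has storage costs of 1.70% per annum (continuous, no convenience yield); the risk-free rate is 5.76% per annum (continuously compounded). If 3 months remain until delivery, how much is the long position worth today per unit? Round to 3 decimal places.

-$1.397 per bushel

Current fair forward for the remaining 3 months: F = S·e^((r + u)·T), (r + u) = 0.0576 + 0.0170 = 0.0746
F = 14.171 · e^(0.0746 × 3/12) = 14.171 × 1.018825 = 14.4378
Value of long forward = (F − K)·e^(−rT) = (14.4378 − 15.855) · e^(−0.0576·3/12)
= -1.4172 × 0.985703 = -1.397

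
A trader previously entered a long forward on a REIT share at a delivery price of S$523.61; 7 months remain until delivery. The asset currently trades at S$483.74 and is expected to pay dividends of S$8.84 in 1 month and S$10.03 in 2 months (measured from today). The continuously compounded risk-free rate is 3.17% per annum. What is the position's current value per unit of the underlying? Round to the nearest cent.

-S$49.07

PV(remaining dividends) I = 8.84·e^(−0.0317·1/12) + 10.03·e^(−0.0317·2/12) = 18.7938
Current forward F = (S − I)·e^(rT) = (483.74 − 18.7938)·e^(0.0317·7/12) = 464.9462 × 1.018664 = 473.6240
Value (long) = (F − K)·e^(−rT) = (473.6240 − 523.61) × 0.981678 = -49.0702
Value = -S$49.07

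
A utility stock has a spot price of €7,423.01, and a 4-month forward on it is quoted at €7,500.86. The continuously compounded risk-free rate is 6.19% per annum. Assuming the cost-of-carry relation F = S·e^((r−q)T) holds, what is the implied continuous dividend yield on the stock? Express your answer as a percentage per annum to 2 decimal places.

3.06%

From F = S·e^((r−q)T): (r − q) = ln(F/S)/T
ln(7500.86/7423.01) = ln(1.010488) = 0.010433
(r − q) = 0.010433 / (4/12) = 0.031299
q = r − ln(F/S)/T = 0.0619 − 0.031299 = 0.030601
q = 3.06%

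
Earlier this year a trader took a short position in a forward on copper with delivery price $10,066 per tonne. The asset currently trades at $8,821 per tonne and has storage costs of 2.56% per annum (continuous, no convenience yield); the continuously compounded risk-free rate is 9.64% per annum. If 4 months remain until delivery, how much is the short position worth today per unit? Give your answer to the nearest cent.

Current fair forward for the remaining 4 months: F = S·e^((r + u)·T), (r + u) = 0.0964 + 0.0256 = 0.1220
F = 8821 · e^(0.1220 × 4/12) = 8821 × 1.04150488 = 9187.1145
Value of long forward = (F − K)·e^(−rT) = (9187.1145 − 10066) · e^(−0.0964·4/12)
= -878.8855 × 0.96837746 = -851.09
Short position value = −(long value) = $851.09

$851.09 per tonne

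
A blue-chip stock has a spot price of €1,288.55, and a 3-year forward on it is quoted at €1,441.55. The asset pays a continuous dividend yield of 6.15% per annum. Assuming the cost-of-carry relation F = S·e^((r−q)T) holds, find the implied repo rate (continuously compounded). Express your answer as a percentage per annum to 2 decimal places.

9.89%

From F = S·e^((r−q)T): (r − q) = ln(F/S)/T
ln(1441.55/1288.55) = ln(1.118738) = 0.112201
(r − q) = 0.112201 / (3) = 0.037400
r = ln(F/S)/T + q = 0.037400 + 0.0615 = 0.098900
r = 9.89%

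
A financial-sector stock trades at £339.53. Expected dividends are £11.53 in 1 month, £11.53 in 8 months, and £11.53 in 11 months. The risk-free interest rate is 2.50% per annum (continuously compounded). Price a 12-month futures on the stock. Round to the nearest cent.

£313.15

PV(dividends) I = 11.53·e^(−0.0250·1/12) + 11.53·e^(−0.0250·8/12) + 11.53·e^(−0.0250·11/12)
I = 11.5060 + 11.3394 + 11.2688 = 34.1142
F = (S − I)·e^(rT) = (339.53 − 34.1142) · e^(0.0250·12/12)
= 305.4158 · e^0.025000 = 305.4158 × 1.025315 = £313.15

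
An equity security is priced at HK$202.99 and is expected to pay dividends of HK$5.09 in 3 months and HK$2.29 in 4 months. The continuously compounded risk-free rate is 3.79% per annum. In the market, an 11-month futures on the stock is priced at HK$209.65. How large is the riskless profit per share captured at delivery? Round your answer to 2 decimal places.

PV(dividends) I = 5.09·e^(−0.0379·3/12) + 2.29·e^(−0.0379·4/12) = 7.3033
Fair futures F* = (S − I)·e^(rT) = (202.99 − 7.3033)·e^0.034742 = 195.6867 × 1.035353 = 202.6048
Market HK$209.65 > fair 202.6048: forward overpriced → cash-and-carry (borrow at r, buy the stock and collect the dividends, short the forward).
Profit at T = |F_mkt − F*| = |209.65 − 202.6048| = HK$7.05 per share

HK$7.05 per share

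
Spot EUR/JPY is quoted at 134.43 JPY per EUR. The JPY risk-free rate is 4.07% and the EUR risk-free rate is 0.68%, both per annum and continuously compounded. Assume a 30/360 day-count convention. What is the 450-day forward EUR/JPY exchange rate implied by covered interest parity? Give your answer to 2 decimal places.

140.25

F = S·e^((r_JPY − r_EUR)T) = 134.43 · e^((0.0407 − 0.0068) × 450/360)
= 134.43 · e^0.042375 = 134.43 × 1.043286
F = 140.25 JPY per EUR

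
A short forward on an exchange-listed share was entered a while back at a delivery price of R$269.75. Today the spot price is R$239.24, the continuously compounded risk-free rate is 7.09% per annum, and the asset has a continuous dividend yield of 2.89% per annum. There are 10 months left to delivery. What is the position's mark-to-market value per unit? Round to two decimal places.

R$20.73

Current fair forward for the remaining 10 months: F = S·e^((r − q)·T), (r − q) = 0.0709 − 0.0289 = 0.0420
F = 239.24 · e^(0.0420 × 10/12) = 239.24 × 1.035620 = 247.7617
Value of long forward = (F − K)·e^(−rT) = (247.7617 − 269.75) · e^(−0.0709·10/12)
= -21.9883 × 0.942628 = -20.73
Short position value = −(long value) = R$20.73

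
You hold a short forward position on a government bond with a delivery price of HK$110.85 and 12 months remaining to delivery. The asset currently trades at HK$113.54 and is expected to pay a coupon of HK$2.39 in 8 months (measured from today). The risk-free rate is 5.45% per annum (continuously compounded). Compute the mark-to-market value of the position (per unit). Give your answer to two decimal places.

-HK$6.26

PV(remaining coupons) I = 2.39·e^(−0.0545·8/12) = 2.3047
Current forward F = (S − I)·e^(rT) = (113.54 − 2.3047)·e^(0.0545·12/12) = 111.2353 × 1.056012 = 117.4658
Value (long) = (F − K)·e^(−rT) = (117.4658 − 110.85) × 0.946959 = 6.2649
Short position value = −(long value) = -HK$6.26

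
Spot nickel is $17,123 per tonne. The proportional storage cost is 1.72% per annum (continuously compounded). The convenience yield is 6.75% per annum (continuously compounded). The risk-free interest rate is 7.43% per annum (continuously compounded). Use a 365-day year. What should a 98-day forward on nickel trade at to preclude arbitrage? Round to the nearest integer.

$17,234 per tonne

Net carry = r + u − y = 0.0743 + 0.0172 − 0.0675 = 0.0240
F = S·e^((r+u−y)T) = 17123 · e^(0.0240 × 98/365) = 17123 · e^0.006444
= 17123 × 1.006465 = $17,234 per tonne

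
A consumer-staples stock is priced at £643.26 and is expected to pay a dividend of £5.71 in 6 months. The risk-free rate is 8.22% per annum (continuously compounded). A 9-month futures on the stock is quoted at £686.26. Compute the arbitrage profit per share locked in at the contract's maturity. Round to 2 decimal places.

PV(dividends) I = 5.71·e^(−0.0822·6/12) = 5.4801
Fair futures F* = (S − I)·e^(rT) = (643.26 − 5.4801)·e^0.061650 = 637.7799 × 1.063590 = 678.3363
Market £686.26 > fair 678.3363: forward overpriced → cash-and-carry (borrow at r, buy the stock and collect the dividends, short the forward).
Profit at T = |F_mkt − F*| = |686.26 − 678.3363| = £7.92 per share

£7.92 per share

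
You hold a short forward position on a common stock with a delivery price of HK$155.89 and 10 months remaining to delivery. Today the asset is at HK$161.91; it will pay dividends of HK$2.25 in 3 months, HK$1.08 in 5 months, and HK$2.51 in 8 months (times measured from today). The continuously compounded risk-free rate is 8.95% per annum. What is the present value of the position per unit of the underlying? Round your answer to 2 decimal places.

-HK$11.62

PV(remaining dividends) I = 2.25·e^(−0.0895·3/12) + 1.08·e^(−0.0895·5/12) + 2.51·e^(−0.0895·8/12) = 5.6053
Current forward F = (S − I)·e^(rT) = (161.91 − 5.6053)·e^(0.0895·10/12) = 156.3047 × 1.077435 = 168.4082
Value (long) = (F − K)·e^(−rT) = (168.4082 − 155.89) × 0.928130 = 11.6185
Short position value = −(long value) = -HK$11.62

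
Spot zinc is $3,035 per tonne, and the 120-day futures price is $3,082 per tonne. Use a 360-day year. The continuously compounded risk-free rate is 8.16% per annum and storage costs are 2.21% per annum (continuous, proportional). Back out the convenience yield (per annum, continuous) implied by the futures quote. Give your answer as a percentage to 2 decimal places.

5.76%

F = S·e^((r+u−y)T) ⇒ (r+u−y) = ln(F/S)/T
ln(3082/3035) = 0.015367; /T ⇒ 0.046101
y = r + u − ln(F/S)/T = 0.0816 + 0.0221 − 0.046101 = 0.057599
y = 5.76%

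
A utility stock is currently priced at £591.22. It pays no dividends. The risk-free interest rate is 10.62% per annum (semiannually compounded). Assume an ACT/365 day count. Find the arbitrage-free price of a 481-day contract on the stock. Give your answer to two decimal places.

£677.60

F = S · (1+r/2)^(2T)
= 591.22 × 1.146097
F = £677.60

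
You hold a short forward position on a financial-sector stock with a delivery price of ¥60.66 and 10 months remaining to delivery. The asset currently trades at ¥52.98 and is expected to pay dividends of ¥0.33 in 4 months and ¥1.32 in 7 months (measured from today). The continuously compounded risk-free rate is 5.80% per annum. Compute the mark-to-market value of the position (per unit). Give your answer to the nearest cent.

PV(remaining dividends) I = 0.33·e^(−0.0580·4/12) + 1.32·e^(−0.0580·7/12) = 1.5998
Current forward F = (S − I)·e^(rT) = (52.98 − 1.5998)·e^(0.0580·10/12) = 51.3802 × 1.049520 = 53.9245
Value (long) = (F − K)·e^(−rT) = (53.9245 − 60.66) × 0.952816 = -6.4177
Short position value = −(long value) = ¥6.42

¥6.42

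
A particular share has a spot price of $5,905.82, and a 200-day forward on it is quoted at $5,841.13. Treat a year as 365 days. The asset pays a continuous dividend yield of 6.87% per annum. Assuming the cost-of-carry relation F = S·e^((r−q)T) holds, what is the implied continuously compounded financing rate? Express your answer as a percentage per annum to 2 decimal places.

4.86%

From F = S·e^((r−q)T): (r − q) = ln(F/S)/T
ln(5841.13/5905.82) = ln(0.989046) = -0.011014
(r − q) = -0.011014 / (200/365) = -0.020101
r = ln(F/S)/T + q = -0.020101 + 0.0687 = 0.048599
r = 4.86%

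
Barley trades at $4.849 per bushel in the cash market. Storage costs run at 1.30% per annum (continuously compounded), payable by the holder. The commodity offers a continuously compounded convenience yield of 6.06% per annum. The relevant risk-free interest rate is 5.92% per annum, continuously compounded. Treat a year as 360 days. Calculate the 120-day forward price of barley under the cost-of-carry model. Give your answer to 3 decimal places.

$4.868 per bushel

Net carry = r + u − y = 0.0592 + 0.0130 − 0.0606 = 0.0116
F = S·e^((r+u−y)T) = 4.849 · e^(0.0116 × 120/360) = 4.849 · e^0.003867
= 4.849 × 1.003874 = $4.868 per bushel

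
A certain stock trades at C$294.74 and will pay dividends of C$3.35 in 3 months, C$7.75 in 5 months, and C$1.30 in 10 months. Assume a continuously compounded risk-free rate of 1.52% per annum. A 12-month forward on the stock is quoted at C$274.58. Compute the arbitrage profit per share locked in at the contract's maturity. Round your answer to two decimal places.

C$12.16 per share

PV(dividends) I = 3.35·e^(−0.0152·3/12) + 7.75·e^(−0.0152·5/12) + 1.30·e^(−0.0152·10/12) = 12.3220
Fair forward F* = (S − I)·e^(rT) = (294.74 − 12.3220)·e^0.015200 = 282.4180 × 1.015316 = 286.7435
Market C$274.58 < fair 286.7435: forward underpriced → reverse cash-and-carry (short the stock, invest proceeds at r, pay the dividends, go long the forward).
Profit at T = |F_mkt − F*| = |274.58 − 286.7435| = C$12.16 per share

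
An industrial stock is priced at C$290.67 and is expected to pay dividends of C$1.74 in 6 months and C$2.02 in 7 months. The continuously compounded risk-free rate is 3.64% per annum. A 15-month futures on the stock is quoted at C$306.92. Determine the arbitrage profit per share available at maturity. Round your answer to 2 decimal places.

PV(dividends) I = 1.74·e^(−0.0364·6/12) + 2.02·e^(−0.0364·7/12) = 3.6862
Fair futures F* = (S − I)·e^(rT) = (290.67 − 3.6862)·e^0.045500 = 286.9838 × 1.046551 = 300.3432
Market C$306.92 > fair 300.3432: forward overpriced → cash-and-carry (borrow at r, buy the stock and collect the dividends, short the forward).
Profit at T = |F_mkt − F*| = |306.92 − 300.3432| = C$6.58 per share

C$6.58 per share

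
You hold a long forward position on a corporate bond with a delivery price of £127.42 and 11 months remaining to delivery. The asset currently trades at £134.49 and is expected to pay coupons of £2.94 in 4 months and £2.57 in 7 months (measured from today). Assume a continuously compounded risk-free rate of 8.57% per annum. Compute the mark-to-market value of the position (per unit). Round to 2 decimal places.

£11.39

PV(remaining coupons) I = 2.94·e^(−0.0857·4/12) + 2.57·e^(−0.0857·7/12) = 5.3019
Current forward F = (S − I)·e^(rT) = (134.49 − 5.3019)·e^(0.0857·11/12) = 129.1881 × 1.081726 = 139.7461
Value (long) = (F − K)·e^(−rT) = (139.7461 − 127.42) × 0.924448 = 11.3948
Value = £11.39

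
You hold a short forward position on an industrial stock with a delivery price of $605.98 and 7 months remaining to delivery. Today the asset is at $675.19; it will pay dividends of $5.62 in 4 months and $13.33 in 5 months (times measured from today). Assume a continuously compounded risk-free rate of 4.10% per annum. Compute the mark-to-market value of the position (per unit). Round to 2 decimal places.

PV(remaining dividends) I = 5.62·e^(−0.0410·4/12) + 13.33·e^(−0.0410·5/12) = 18.6479
Current forward F = (S − I)·e^(rT) = (675.19 − 18.6479)·e^(0.0410·7/12) = 656.5421 × 1.024205 = 672.4337
Value (long) = (F − K)·e^(−rT) = (672.4337 − 605.98) × 0.976367 = 64.8832
Short position value = −(long value) = -$64.88

-$64.88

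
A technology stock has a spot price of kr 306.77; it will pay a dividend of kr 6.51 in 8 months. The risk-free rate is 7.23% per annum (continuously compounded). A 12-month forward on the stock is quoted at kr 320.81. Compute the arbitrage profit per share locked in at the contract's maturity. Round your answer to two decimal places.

PV(dividends) I = 6.51·e^(−0.0723·8/12) = 6.2037
Fair forward F* = (S − I)·e^(rT) = (306.77 − 6.2037)·e^0.072300 = 300.5663 × 1.074978 = 323.1022
Market kr 320.81 < fair 323.1022: forward underpriced → reverse cash-and-carry (short the stock, invest proceeds at r, pay the dividends, go long the forward).
Profit at T = |F_mkt − F*| = |320.81 − 323.1022| = kr 2.29 per share

kr 2.29 per share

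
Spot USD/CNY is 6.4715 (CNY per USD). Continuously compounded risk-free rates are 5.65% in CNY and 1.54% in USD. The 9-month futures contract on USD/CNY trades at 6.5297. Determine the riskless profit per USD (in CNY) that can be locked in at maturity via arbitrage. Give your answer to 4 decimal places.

Fair futures: F* = S·e^(carry·T), with carry = (r_CNY − r_USD) = 0.0565 − 0.0154 = 0.0411
F* = 6.4715 · e^(0.0411 × 9/12) = 6.4715 · e^0.030825 = 6.4715 × 1.031305 = 6.6741
Market 6.5297 < fair 6.6741: forward underpriced → reverse cash-and-carry (short spot, go long the forward).
At maturity, profit = |F_mkt − F*| = |6.5297 − 6.6741| = 0.1444 per USD (in CNY)

0.1444 per USD (in CNY)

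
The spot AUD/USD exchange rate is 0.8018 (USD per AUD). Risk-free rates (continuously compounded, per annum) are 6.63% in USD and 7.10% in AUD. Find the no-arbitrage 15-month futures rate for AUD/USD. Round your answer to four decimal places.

0.7971

F = S·e^((r_USD − r_AUD)T) = 0.8018 · e^((0.0663 − 0.0710) × 15/12)
= 0.8018 · e^-0.005875 = 0.8018 × 0.994142
F = 0.7971 USD per AUD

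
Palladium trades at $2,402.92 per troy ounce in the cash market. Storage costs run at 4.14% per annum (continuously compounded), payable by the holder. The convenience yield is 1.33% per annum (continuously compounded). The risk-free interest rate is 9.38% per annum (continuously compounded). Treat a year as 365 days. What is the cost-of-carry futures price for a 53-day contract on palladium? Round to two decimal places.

Net carry = r + u − y = 0.0938 + 0.0414 − 0.0133 = 0.1219
F = S·e^((r+u−y)T) = 2402.92 · e^(0.1219 × 53/365) = 2402.92 · e^0.01770055
= 2402.92 × 1.01785813 = $2,445.83 per troy ounce

$2,445.83 per troy ounce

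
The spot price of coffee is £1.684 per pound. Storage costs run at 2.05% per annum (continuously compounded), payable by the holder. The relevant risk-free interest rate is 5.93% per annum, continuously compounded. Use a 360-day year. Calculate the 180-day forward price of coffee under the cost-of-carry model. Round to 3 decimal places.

£1.753 per pound

Net carry = r + u − y = 0.0593 + 0.0205 − 0.0000 = 0.0798
F = S·e^((r+u−y)T) = 1.684 · e^(0.0798 × 180/360) = 1.684 · e^0.039900
= 1.684 × 1.040707 = £1.753 per pound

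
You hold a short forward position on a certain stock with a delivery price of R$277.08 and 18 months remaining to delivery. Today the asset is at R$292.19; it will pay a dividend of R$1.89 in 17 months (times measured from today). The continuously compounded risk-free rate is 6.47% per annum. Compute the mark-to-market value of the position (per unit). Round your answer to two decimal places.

PV(remaining dividends) I = 1.89·e^(−0.0647·17/12) = 1.7245
Current forward F = (S − I)·e^(rT) = (292.19 − 1.7245)·e^(0.0647·18/12) = 290.4655 × 1.101915 = 320.0683
Value (long) = (F − K)·e^(−rT) = (320.0683 − 277.08) × 0.907511 = 39.0124
Short position value = −(long value) = -R$39.01

-R$39.01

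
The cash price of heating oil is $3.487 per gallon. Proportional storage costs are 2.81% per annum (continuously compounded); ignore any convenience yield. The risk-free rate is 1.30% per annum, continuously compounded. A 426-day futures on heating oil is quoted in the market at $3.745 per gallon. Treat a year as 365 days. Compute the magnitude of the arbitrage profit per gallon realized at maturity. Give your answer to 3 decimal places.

$0.087 per gallon

Fair futures: F* = S·e^(carry·T), with carry = (r + u) = 0.0130 + 0.0281 = 0.0411
F* = 3.487 · e^(0.0411 × 426/365) = 3.487 · e^0.047969 = 3.487 × 1.049138 = $3.6583
Market $3.745 > fair $3.6583: forward overpriced → cash-and-carry (buy spot, short the forward).
At maturity, profit = |F_mkt − F*| = |3.745 − 3.6583| = $0.087 per gallon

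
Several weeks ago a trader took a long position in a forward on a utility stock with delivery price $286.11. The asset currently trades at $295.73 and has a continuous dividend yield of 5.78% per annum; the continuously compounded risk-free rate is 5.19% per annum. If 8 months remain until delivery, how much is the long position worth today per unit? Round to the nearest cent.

Current fair forward for the remaining 8 months: F = S·e^((r − q)·T), (r − q) = 0.0519 − 0.0578 = -0.0059
F = 295.73 · e^(-0.0059 × 8/12) = 295.73 × 0.996074 = 294.5690
Value of long forward = (F − K)·e^(−rT) = (294.5690 − 286.11) · e^(−0.0519·8/12)
= 8.4590 × 0.965992 = 8.17

$8.17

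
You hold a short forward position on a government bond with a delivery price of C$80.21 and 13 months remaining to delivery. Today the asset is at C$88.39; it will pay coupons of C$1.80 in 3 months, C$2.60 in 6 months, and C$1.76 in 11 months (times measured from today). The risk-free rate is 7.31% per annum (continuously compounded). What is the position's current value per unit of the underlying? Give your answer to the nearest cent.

PV(remaining coupons) I = 1.80·e^(−0.0731·3/12) + 2.60·e^(−0.0731·6/12) + 1.76·e^(−0.0731·11/12) = 5.9200
Current forward F = (S − I)·e^(rT) = (88.39 − 5.9200)·e^(0.0731·13/12) = 82.4700 × 1.082412 = 89.2665
Value (long) = (F − K)·e^(−rT) = (89.2665 − 80.21) × 0.923863 = 8.3670
Short position value = −(long value) = -C$8.37

-C$8.37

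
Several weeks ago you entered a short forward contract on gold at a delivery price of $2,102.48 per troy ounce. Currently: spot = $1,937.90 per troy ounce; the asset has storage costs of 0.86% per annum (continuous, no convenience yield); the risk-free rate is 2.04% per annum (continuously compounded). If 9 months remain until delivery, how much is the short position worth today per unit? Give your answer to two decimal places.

$120.12 per troy ounce

Current fair forward for the remaining 9 months: F = S·e^((r + u)·T), (r + u) = 0.0204 + 0.0086 = 0.0290
F = 1937.90 · e^(0.0290 × 9/12) = 1937.90 × 1.02198826 = 1980.5110
Value of long forward = (F − K)·e^(−rT) = (1980.5110 − 2102.48) · e^(−0.0204·9/12)
= -121.9690 × 0.98481645 = -120.12
Short position value = −(long value) = $120.12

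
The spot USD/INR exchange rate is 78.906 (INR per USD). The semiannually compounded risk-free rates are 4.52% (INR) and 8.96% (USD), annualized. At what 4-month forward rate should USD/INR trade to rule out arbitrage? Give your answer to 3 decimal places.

By covered interest parity, F = S · (1+r_INR/2)^(2T) / (1+r_USD/2)^(2T)
= 78.906 × 1.015010 / 1.029648 = 78.906 × 0.985783
F = 77.784 INR per USD

77.784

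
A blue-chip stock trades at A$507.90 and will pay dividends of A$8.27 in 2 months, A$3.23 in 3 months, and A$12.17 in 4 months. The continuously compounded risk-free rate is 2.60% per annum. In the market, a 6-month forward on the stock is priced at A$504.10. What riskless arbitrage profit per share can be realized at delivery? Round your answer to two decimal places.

A$13.37 per share

PV(dividends) I = 8.27·e^(−0.0260·2/12) + 3.23·e^(−0.0260·3/12) + 12.17·e^(−0.0260·4/12) = 23.5083
Fair forward F* = (S − I)·e^(rT) = (507.90 − 23.5083)·e^0.013000 = 484.3917 × 1.013085 = 490.7300
Market A$504.10 > fair 490.7300: forward overpriced → cash-and-carry (borrow at r, buy the stock and collect the dividends, short the forward).
Profit at T = |F_mkt − F*| = |504.10 − 490.7300| = A$13.37 per share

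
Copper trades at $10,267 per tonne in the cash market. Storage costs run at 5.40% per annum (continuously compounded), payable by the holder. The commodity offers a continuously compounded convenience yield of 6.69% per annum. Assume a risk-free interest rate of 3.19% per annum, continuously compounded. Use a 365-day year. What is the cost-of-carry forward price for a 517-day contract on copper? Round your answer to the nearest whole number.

$10,547 per tonne

Net carry = r + u − y = 0.0319 + 0.0540 − 0.0669 = 0.0190
F = S·e^((r+u−y)T) = 10267 · e^(0.0190 × 517/365) = 10267 · e^0.026912
= 10267 × 1.027277 = $10,547 per tonne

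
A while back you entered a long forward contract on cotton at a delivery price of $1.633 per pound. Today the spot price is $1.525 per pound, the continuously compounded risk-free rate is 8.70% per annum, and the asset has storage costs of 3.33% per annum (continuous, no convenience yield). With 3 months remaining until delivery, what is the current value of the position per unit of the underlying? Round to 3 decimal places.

-$0.060 per pound

Current fair forward for the remaining 3 months: F = S·e^((r + u)·T), (r + u) = 0.0870 + 0.0333 = 0.1203
F = 1.525 · e^(0.1203 × 3/12) = 1.525 × 1.030532 = 1.5716
Value of long forward = (F − K)·e^(−rT) = (1.5716 − 1.633) · e^(−0.0870·3/12)
= -0.0614 × 0.978485 = -0.060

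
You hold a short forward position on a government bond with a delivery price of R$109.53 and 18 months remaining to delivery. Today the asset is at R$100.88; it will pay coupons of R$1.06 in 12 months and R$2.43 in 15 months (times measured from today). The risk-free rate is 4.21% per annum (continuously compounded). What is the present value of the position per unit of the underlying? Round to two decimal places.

R$5.27

PV(remaining coupons) I = 1.06·e^(−0.0421·12/12) + 2.43·e^(−0.0421·15/12) = 3.3217
Current forward F = (S − I)·e^(rT) = (100.88 − 3.3217)·e^(0.0421·18/12) = 97.5583 × 1.065187 = 103.9178
Value (long) = (F − K)·e^(−rT) = (103.9178 − 109.53) × 0.938803 = -5.2688
Short position value = −(long value) = R$5.27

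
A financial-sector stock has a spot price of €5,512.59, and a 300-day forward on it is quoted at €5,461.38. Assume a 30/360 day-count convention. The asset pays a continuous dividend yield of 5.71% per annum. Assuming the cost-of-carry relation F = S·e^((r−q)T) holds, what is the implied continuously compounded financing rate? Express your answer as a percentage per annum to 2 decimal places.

4.59%

From F = S·e^((r−q)T): (r − q) = ln(F/S)/T
ln(5461.38/5512.59) = ln(0.990710) = -0.009333
(r − q) = -0.009333 / (300/360) = -0.011200
r = ln(F/S)/T + q = -0.011200 + 0.0571 = 0.045900
r = 4.59%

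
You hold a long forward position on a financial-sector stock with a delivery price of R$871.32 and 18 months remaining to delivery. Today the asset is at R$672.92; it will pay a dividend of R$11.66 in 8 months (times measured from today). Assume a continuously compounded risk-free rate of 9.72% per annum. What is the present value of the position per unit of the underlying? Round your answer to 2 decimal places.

PV(remaining dividends) I = 11.66·e^(−0.0972·8/12) = 10.9284
Current forward F = (S − I)·e^(rT) = (672.92 − 10.9284)·e^(0.0972·18/12) = 661.9916 × 1.156965 = 765.9011
Value (long) = (F − K)·e^(−rT) = (765.9011 − 871.32) × 0.864331 = -91.1168
Value = -R$91.12

-R$91.12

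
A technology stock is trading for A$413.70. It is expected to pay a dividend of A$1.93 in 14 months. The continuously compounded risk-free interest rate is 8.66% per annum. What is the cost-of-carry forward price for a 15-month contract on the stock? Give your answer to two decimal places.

A$459.05

PV(dividends) I = 1.93·e^(−0.0866·14/12)
I = 1.7445
F = (S − I)·e^(rT) = (413.70 − 1.7445) · e^(0.0866·15/12)
= 411.9555 · e^0.108250 = 411.9555 × 1.114326 = A$459.05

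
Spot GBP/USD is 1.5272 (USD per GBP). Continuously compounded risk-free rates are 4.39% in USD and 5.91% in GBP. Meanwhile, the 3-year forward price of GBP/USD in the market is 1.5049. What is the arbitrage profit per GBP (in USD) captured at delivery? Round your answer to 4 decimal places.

0.0458 per GBP (in USD)

Fair forward: F* = S·e^(carry·T), with carry = (r_USD − r_GBP) = 0.0439 − 0.0591 = -0.0152
F* = 1.5272 · e^(-0.0152 × 3) = 1.5272 · e^-0.045600 = 1.5272 × 0.955424 = 1.4591
Market 1.5049 > fair 1.4591: forward overpriced → cash-and-carry (buy spot, short the forward).
At maturity, profit = |F_mkt − F*| = |1.5049 − 1.4591| = 0.0458 per GBP (in USD)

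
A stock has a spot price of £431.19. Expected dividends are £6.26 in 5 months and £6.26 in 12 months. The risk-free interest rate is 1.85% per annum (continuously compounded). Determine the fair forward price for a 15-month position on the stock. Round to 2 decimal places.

PV(dividends) I = 6.26·e^(−0.0185·5/12) + 6.26·e^(−0.0185·12/12)
I = 6.2119 + 6.1453 = 12.3572
F = (S − I)·e^(rT) = (431.19 − 12.3572) · e^(0.0185·15/12)
= 418.8328 · e^0.023125 = 418.8328 × 1.023394 = £428.63

£428.63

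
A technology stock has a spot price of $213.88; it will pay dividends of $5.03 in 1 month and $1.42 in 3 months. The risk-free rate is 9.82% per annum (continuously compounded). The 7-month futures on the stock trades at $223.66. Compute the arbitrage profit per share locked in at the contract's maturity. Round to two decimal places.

PV(dividends) I = 5.03·e^(−0.0982·1/12) + 1.42·e^(−0.0982·3/12) = 6.3746
Fair futures F* = (S − I)·e^(rT) = (213.88 − 6.3746)·e^0.057283 = 207.5054 × 1.058955 = 219.7389
Market $223.66 > fair 219.7389: forward overpriced → cash-and-carry (borrow at r, buy the stock and collect the dividends, short the forward).
Profit at T = |F_mkt − F*| = |223.66 − 219.7389| = $3.92 per share

$3.92 per share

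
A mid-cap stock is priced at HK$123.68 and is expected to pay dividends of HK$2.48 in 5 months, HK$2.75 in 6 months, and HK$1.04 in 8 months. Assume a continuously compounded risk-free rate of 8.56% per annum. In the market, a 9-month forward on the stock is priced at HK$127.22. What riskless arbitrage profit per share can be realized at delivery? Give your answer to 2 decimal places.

PV(dividends) I = 2.48·e^(−0.0856·5/12) + 2.75·e^(−0.0856·6/12) + 1.04·e^(−0.0856·8/12) = 6.0102
Fair forward F* = (S − I)·e^(rT) = (123.68 − 6.0102)·e^0.064200 = 117.6698 × 1.066306 = 125.4720
Market HK$127.22 > fair 125.4720: forward overpriced → cash-and-carry (borrow at r, buy the stock and collect the dividends, short the forward).
Profit at T = |F_mkt − F*| = |127.22 − 125.4720| = HK$1.75 per share

HK$1.75 per share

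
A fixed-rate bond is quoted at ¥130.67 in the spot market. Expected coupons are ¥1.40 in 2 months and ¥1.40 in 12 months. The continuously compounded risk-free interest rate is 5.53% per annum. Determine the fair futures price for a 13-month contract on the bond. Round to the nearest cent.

¥135.86

PV(coupons) I = 1.40·e^(−0.0553·2/12) + 1.40·e^(−0.0553·12/12)
I = 1.3872 + 1.3247 = 2.7119
F = (S − I)·e^(rT) = (130.67 − 2.7119) · e^(0.0553·13/12)
= 127.9581 · e^0.059908 = 127.9581 × 1.061739 = ¥135.86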